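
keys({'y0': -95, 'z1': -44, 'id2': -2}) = ['y0', 'z1', 'id2']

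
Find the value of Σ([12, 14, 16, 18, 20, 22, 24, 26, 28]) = 180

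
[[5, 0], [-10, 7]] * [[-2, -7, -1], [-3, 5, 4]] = [[-10, -35, -5], [-1, 105, 38]]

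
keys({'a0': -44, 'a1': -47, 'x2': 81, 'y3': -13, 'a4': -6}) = ['a0', 'a1', 'x2', 'y3', 'a4']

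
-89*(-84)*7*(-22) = -1151304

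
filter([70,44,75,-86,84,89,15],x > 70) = keep x where x > 70: 70✗, 44✗, 75✓, -86✗, 84✓, 89✓, 15✗
= [75, 84, 89]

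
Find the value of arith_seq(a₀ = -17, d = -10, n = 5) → [-17, -27, -37, -47, -57]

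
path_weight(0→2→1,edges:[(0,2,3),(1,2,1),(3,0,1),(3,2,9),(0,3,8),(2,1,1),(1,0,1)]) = 4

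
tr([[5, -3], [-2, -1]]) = diagonal: 5 + (-1)
= 4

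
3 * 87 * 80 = 20880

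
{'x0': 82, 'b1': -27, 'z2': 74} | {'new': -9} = {'x0': 82, 'b1': -27, 'z2': 74, 'new': -9}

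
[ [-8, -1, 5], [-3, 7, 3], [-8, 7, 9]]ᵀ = [[-8, -3, -8], [-1, 7, 7], [5, 3, 9]]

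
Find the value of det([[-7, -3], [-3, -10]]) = (-7)*(-10) - (-3)*(-3)
= 61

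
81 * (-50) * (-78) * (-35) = -11056500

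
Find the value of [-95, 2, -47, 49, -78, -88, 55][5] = -88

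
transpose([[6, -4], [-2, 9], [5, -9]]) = [[6, -2, 5], [-4, 9, -9]]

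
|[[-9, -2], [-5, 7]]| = (-9)*(7) - (-2)*(-5)
= -73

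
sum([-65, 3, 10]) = (-65) + 3 + 10
= -52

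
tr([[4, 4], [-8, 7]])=diagonal: 4 + 7
= 11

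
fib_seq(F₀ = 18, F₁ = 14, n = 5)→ F_2 = F_1 + F_0 = 32
F_3 = F_2 + F_1 = 46
F_4 = F_3 + F_2 = 78
= [18, 14, 32, 46, 78]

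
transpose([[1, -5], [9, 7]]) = [[1, 9], [-5, 7]]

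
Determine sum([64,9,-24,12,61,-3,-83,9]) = 45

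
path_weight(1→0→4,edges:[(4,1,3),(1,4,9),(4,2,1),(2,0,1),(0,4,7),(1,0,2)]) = 9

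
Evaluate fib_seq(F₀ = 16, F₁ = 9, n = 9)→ [16, 9, 25, 34, 59, 93, 152, 245, 397]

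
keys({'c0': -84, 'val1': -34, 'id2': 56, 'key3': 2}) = ['c0', 'val1', 'id2', 'key3']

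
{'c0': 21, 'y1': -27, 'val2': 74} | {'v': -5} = {'c0': 21, 'y1': -27, 'val2': 74, 'v': -5}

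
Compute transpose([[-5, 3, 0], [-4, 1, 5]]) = [[-5, -4], [3, 1], [0, 5]]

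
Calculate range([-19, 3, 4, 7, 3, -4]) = 26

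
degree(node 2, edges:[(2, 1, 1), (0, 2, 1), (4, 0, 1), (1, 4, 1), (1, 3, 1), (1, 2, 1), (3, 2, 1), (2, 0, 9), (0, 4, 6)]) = incident: (2,1), (0,2), (1,2), (3,2), (2,0)
= 5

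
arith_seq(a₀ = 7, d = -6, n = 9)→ a_0 = 7 + 0*-6 = 7
a_1 = 7 + 1*-6 = 1
a_2 = 7 + 2*-6 = -5
...
= [7, 1, -5, -11, -17, -23, -29, -35, -41]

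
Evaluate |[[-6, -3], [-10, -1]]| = -24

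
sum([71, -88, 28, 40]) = 51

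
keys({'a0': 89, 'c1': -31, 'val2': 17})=['a0', 'c1', 'val2']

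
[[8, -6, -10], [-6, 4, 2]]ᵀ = [[8, -6], [-6, 4], [-10, 2]]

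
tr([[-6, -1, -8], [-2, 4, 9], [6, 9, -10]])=diagonal: (-6) + 4 + (-10)
= -12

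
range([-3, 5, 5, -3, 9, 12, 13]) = 16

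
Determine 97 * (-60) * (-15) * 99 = 8642700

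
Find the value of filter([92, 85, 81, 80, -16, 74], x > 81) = [92, 85]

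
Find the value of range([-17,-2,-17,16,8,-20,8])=36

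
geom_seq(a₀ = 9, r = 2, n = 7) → [9, 18, 36, 72, 144, 288, 576]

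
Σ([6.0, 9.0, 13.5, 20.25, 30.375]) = 6.0 + 9.0 + 13.5 + 20.25 + 30.375
= 79.125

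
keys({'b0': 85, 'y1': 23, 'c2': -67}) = ['b0', 'y1', 'c2']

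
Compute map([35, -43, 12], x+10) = [45, -33, 22]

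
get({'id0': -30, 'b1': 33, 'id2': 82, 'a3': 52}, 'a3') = 52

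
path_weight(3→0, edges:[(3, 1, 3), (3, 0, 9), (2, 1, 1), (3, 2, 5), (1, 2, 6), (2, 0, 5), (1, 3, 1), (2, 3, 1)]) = w(3→0)=9
= 9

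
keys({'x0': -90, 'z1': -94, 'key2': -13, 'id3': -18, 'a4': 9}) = ['x0', 'z1', 'key2', 'id3', 'a4']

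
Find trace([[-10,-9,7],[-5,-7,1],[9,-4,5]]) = -12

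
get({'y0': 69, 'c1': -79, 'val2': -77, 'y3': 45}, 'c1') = -79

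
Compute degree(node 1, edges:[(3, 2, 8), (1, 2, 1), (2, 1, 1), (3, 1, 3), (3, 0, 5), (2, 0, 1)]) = 3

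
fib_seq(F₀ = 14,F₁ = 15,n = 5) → F_2 = F_1 + F_0 = 29
F_3 = F_2 + F_1 = 44
F_4 = F_3 + F_2 = 73
= [14, 15, 29, 44, 73]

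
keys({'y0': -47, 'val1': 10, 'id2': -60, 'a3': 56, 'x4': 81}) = ['y0', 'val1', 'id2', 'a3', 'x4']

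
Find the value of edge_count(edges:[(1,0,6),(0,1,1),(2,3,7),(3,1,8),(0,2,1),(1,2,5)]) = 6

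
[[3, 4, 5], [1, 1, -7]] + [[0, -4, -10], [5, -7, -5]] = [[3, 0, -5], [6, -6, -12]]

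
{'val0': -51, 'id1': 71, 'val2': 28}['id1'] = 71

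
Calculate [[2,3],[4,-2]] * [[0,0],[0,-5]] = C[0][0] = (2)*(0) + (3)*(0) = 0
C[0][1] = (2)*(0) + (3)*(-5) = -15
C[1][0] = (4)*(0) + (-2)*(0) = 0
C[1][1] = (4)*(0) + (-2)*(-5) = 10
= [[0, -15], [0, 10]]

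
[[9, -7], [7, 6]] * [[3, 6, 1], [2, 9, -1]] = C[0][0] = (9)*(3) + (-7)*(2) = 13
C[0][1] = (9)*(6) + (-7)*(9) = -9
C[0][2] = (9)*(1) + (-7)*(-1) = 16
C[1][0] = (7)*(3) + (6)*(2) = 33
C[1][1] = (7)*(6) + (6)*(9) = 96
C[1][2] = (7)*(1) + (6)*(-1) = 1
= [[13, -9, 16], [33, 96, 1]]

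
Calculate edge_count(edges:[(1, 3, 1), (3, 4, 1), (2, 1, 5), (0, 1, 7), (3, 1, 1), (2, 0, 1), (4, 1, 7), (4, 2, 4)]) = 8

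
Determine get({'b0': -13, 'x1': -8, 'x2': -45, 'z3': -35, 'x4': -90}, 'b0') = -13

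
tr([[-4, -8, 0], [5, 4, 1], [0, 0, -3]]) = diagonal: (-4) + 4 + (-3)
= -3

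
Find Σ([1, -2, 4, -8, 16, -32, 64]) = 43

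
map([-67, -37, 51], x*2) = [-134, -74, 102]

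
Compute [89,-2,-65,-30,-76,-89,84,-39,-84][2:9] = [-65, -30, -76, -89, 84, -39, -84]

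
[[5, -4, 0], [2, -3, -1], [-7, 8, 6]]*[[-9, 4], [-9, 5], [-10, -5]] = C[0][0] = (5)*(-9) + (-4)*(-9) + (0)*(-10) = -9
C[0][1] = (5)*(4) + (-4)*(5) + (0)*(-5) = 0
C[1][0] = (2)*(-9) + (-3)*(-9) + (-1)*(-10) = 19
C[1][1] = (2)*(4) + (-3)*(5) + (-1)*(-5) = -2
C[2][0] = (-7)*(-9) + (8)*(-9) + (6)*(-10) = -69
C[2][1] = (-7)*(4) + (8)*(5) + (6)*(-5) = -18
= [[-9, 0], [19, -2], [-69, -18]]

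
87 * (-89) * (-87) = 673641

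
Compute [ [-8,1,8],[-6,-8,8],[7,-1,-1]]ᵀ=[[-8, -6, 7], [1, -8, -1], [8, 8, -1]]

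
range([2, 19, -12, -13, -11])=32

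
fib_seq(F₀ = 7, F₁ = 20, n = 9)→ F_2 = F_1 + F_0 = 27
F_3 = F_2 + F_1 = 47
F_4 = F_3 + F_2 = 74
...
= [7, 20, 27, 47, 74, 121, 195, 316, 511]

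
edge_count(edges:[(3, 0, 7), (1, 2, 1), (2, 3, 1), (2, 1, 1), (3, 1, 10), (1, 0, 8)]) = 6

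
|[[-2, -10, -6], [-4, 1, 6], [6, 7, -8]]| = (1)*(-2)*det([[1, 6], [7, -8]]) + (-1)*(-10)*det([[-4, 6], [6, -8]]) + (1)*(-6)*det([[-4, 1], [6, 7]])
= 100 + -40 + 204
= 264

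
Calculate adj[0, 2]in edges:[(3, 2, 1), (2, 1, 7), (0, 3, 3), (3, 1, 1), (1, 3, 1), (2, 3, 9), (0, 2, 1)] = 1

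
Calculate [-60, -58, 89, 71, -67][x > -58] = keep x where x > -58: -60✗, -58✗, 89✓, 71✓, -67✗
= [89, 71]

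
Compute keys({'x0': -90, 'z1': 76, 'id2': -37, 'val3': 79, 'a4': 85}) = ['x0', 'z1', 'id2', 'val3', 'a4']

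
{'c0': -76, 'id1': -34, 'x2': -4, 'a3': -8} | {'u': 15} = {'c0': -76, 'id1': -34, 'x2': -4, 'a3': -8, 'u': 15}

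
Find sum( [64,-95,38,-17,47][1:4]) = slice → [-95, 38, -17]
(-95) + 38 + (-17)
= -74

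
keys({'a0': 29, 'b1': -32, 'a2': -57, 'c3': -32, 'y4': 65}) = ['a0', 'b1', 'a2', 'c3', 'y4']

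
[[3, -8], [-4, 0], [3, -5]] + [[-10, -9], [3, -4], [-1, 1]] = [[-7, -17], [-1, -4], [2, -4]]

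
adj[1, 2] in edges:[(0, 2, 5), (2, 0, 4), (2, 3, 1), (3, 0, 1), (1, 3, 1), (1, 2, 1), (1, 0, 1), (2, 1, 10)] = 1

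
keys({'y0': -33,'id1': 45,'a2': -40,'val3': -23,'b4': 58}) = ['y0', 'id1', 'a2', 'val3', 'b4']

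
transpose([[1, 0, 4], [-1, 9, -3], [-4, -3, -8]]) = [[1, -1, -4], [0, 9, -3], [4, -3, -8]]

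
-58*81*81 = -380538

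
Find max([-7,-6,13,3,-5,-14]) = 13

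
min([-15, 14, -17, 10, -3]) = -17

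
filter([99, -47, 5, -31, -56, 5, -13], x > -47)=keep x where x > -47: 99✓, -47✗, 5✓, -31✓, -56✗, 5✓, -13✓
= [99, 5, -31, 5, -13]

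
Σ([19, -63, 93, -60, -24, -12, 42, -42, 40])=-7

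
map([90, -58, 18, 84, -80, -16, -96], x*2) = 90*2=180, -58*2=-116, 18*2=36, 84*2=168, -80*2=-160, -16*2=-32, -96*2=-192
= [180, -116, 36, 168, -160, -32, -192]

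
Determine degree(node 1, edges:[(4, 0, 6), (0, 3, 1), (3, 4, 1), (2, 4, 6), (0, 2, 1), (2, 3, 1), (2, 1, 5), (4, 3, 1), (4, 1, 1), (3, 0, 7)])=incident: (2,1), (4,1)
= 2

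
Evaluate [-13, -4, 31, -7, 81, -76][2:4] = [31, -7]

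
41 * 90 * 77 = 284130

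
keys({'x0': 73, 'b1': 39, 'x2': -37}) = ['x0', 'b1', 'x2']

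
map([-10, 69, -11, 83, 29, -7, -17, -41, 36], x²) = [100, 4761, 121, 6889, 841, 49, 289, 1681, 1296]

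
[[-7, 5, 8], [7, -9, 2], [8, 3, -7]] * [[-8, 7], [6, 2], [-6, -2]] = C[0][0] = (-7)*(-8) + (5)*(6) + (8)*(-6) = 38
C[0][1] = (-7)*(7) + (5)*(2) + (8)*(-2) = -55
C[1][0] = (7)*(-8) + (-9)*(6) + (2)*(-6) = -122
C[1][1] = (7)*(7) + (-9)*(2) + (2)*(-2) = 27
C[2][0] = (8)*(-8) + (3)*(6) + (-7)*(-6) = -4
C[2][1] = (8)*(7) + (3)*(2) + (-7)*(-2) = 76
= [[38, -55], [-122, 27], [-4, 76]]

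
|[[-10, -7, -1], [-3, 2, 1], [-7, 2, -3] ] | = 184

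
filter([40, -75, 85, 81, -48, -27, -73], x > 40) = keep x where x > 40: 40✗, -75✗, 85✓, 81✓, -48✗, -27✗, -73✗
= [85, 81]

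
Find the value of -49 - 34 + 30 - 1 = -54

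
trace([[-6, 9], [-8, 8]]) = 2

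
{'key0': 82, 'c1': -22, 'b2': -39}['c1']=-22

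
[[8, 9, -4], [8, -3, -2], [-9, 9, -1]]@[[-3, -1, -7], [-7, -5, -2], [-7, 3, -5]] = [[-59, -65, -54], [11, 1, -40], [-29, -39, 50]]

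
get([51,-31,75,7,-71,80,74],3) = 7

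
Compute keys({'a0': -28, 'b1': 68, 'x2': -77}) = ['a0', 'b1', 'x2']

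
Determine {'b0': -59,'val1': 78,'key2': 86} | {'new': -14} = {'b0': -59, 'val1': 78, 'key2': 86, 'new': -14}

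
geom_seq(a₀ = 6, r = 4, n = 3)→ [6, 24, 96]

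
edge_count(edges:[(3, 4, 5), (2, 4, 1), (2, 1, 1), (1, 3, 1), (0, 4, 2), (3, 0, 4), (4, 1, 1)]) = 7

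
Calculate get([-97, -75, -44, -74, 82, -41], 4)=82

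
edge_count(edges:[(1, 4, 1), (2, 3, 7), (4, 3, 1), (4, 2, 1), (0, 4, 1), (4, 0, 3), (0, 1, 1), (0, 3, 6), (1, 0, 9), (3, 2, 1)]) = 10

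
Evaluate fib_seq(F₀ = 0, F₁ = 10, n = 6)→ [0, 10, 10, 20, 30, 50]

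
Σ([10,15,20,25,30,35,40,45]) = 220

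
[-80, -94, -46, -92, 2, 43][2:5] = [-46, -92, 2]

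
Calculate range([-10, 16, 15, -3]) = 26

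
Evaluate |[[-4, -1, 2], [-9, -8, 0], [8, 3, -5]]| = (1)*(-4)*det([[-8, 0], [3, -5]]) + (-1)*(-1)*det([[-9, 0], [8, -5]]) + (1)*(2)*det([[-9, -8], [8, 3]])
= -160 + 45 + 74
= -41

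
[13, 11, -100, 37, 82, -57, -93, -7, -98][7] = -7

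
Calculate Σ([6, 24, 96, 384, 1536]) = 2046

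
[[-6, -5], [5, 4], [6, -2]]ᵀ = [[-6, 5, 6], [-5, 4, -2]]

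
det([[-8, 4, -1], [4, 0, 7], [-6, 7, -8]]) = 324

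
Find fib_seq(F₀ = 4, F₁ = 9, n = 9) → [4, 9, 13, 22, 35, 57, 92, 149, 241]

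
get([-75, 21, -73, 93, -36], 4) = -36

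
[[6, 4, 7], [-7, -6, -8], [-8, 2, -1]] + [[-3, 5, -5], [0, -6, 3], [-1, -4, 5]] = [[3, 9, 2], [-7, -12, -5], [-9, -2, 4]]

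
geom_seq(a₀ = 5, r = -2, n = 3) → a_0 = 5*(-2)^0 = 5
a_1 = 5*(-2)^1 = -10
a_2 = 5*(-2)^2 = 20
= [5, -10, 20]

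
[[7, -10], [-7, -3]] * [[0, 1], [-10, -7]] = [[100, 77], [30, 14]]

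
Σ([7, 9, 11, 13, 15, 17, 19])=7 + 9 + 11 + 13 + 15 + 17 + 19
= 91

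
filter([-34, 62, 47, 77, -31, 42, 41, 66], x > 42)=keep x where x > 42: -34✗, 62✓, 47✓, 77✓, -31✗, 42✗, 41✗, 66✓
= [62, 47, 77, 66]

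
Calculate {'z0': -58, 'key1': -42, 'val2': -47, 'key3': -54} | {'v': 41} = {'z0': -58, 'key1': -42, 'val2': -47, 'key3': -54, 'v': 41}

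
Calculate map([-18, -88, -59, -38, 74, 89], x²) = [324, 7744, 3481, 1444, 5476, 7921]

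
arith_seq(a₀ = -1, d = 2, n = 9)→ [-1, 1, 3, 5, 7, 9, 11, 13, 15]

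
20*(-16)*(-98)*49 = 1536640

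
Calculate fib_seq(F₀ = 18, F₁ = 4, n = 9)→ F_2 = F_1 + F_0 = 22
F_3 = F_2 + F_1 = 26
F_4 = F_3 + F_2 = 48
...
= [18, 4, 22, 26, 48, 74, 122, 196, 318]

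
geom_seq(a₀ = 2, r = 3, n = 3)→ a_0 = 2*3^0 = 2
a_1 = 2*3^1 = 6
a_2 = 2*3^2 = 18
= [2, 6, 18]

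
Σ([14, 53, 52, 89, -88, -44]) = 14 + 53 + 52 + 89 + (-88) + (-44)
= 76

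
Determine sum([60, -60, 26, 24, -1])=49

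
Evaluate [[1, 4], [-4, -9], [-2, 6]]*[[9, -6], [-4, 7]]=C[0][0] = (1)*(9) + (4)*(-4) = -7
C[0][1] = (1)*(-6) + (4)*(7) = 22
C[1][0] = (-4)*(9) + (-9)*(-4) = 0
C[1][1] = (-4)*(-6) + (-9)*(7) = -39
C[2][0] = (-2)*(9) + (6)*(-4) = -42
C[2][1] = (-2)*(-6) + (6)*(7) = 54
= [[-7, 22], [0, -39], [-42, 54]]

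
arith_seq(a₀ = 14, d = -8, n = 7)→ a_0 = 14 + 0*-8 = 14
a_1 = 14 + 1*-8 = 6
a_2 = 14 + 2*-8 = -2
...
= [14, 6, -2, -10, -18, -26, -34]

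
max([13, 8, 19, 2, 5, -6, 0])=19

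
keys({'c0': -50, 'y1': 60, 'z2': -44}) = ['c0', 'y1', 'z2']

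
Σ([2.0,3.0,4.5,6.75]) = 16.25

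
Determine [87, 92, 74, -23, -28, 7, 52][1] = 92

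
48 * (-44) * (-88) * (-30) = -5575680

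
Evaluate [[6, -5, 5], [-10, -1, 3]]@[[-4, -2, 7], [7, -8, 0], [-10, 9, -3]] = [[-109, 73, 27], [3, 55, -79]]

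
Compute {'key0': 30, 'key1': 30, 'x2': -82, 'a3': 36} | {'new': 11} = {'key0': 30, 'key1': 30, 'x2': -82, 'a3': 36, 'new': 11}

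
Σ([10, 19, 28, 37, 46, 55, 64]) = 259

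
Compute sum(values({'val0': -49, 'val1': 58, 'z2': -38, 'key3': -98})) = -127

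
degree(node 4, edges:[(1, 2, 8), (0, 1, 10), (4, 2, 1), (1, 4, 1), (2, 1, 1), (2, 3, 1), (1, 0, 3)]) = incident: (4,2), (1,4)
= 2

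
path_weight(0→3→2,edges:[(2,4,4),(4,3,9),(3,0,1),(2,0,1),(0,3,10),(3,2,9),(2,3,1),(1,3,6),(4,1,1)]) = 19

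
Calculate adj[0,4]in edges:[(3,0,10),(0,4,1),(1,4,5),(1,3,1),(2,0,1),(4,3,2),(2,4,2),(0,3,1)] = 1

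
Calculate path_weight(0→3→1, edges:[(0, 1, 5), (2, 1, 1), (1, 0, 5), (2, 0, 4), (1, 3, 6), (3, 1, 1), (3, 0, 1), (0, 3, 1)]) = 2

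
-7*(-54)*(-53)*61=-1222074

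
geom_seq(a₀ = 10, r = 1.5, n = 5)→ [10.0, 15.0, 22.5, 33.75, 50.625]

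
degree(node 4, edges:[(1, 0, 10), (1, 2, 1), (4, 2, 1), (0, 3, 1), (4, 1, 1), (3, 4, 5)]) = 3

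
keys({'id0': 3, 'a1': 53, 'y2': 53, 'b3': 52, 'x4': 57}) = ['id0', 'a1', 'y2', 'b3', 'x4']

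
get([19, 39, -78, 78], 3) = 78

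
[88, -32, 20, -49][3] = -49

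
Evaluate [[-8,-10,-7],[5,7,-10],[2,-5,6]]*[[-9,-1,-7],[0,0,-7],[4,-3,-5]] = [[44, 29, 161], [-85, 25, -34], [6, -20, -9]]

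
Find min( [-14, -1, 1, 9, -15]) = -15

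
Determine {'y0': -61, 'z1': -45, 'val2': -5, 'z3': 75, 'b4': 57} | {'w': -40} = {'y0': -61, 'z1': -45, 'val2': -5, 'z3': 75, 'b4': 57, 'w': -40}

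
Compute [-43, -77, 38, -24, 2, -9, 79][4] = 2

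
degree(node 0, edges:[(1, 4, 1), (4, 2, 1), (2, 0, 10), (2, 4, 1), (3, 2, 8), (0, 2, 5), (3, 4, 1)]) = 2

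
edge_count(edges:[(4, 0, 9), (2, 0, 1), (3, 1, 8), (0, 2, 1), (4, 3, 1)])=5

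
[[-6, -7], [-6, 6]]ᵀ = [[-6, -6], [-7, 6]]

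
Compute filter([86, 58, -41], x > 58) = [86]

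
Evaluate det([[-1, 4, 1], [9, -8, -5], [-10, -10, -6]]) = 248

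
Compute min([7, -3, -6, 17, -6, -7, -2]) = -7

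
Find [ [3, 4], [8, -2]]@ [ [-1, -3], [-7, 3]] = C[0][0] = (3)*(-1) + (4)*(-7) = -31
C[0][1] = (3)*(-3) + (4)*(3) = 3
C[1][0] = (8)*(-1) + (-2)*(-7) = 6
C[1][1] = (8)*(-3) + (-2)*(3) = -30
= [[-31, 3], [6, -30]]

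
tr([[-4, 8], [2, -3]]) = -7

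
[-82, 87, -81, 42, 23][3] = 42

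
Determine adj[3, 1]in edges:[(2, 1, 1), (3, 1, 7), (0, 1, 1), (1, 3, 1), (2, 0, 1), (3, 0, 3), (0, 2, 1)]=7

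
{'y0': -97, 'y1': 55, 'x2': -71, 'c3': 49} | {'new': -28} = {'y0': -97, 'y1': 55, 'x2': -71, 'c3': 49, 'new': -28}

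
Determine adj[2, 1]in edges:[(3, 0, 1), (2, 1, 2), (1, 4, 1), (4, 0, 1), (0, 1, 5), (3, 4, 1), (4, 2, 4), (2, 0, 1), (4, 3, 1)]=2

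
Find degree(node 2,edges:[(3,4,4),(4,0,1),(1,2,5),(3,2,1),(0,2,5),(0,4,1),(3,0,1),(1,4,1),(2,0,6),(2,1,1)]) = incident: (1,2), (3,2), (0,2), (2,0), (2,1)
= 5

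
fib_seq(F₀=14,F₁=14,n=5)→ F_2 = F_1 + F_0 = 28
F_3 = F_2 + F_1 = 42
F_4 = F_3 + F_2 = 70
= [14, 14, 28, 42, 70]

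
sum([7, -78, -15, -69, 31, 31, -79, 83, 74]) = -15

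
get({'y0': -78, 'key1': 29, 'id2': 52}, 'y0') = -78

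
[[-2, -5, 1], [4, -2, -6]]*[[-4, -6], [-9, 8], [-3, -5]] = [[50, -33], [20, -10]]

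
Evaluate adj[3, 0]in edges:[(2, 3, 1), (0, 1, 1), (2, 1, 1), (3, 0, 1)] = 1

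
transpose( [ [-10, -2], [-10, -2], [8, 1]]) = [[-10, -10, 8], [-2, -2, 1]]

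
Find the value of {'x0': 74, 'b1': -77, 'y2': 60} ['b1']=-77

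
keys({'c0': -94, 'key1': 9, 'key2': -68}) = ['c0', 'key1', 'key2']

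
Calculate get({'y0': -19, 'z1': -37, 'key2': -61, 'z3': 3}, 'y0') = -19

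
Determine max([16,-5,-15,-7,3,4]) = 16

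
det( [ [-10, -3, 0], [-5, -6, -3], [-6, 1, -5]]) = (1)*(-10)*det([[-6, -3], [1, -5]]) + (-1)*(-3)*det([[-5, -3], [-6, -5]]) + (1)*(0)*det([[-5, -6], [-6, 1]])
= -330 + 21 + 0
= -309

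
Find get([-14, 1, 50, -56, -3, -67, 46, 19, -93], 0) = -14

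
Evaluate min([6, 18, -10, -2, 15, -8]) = -10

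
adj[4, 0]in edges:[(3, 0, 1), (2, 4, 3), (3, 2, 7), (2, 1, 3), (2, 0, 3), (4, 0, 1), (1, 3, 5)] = 1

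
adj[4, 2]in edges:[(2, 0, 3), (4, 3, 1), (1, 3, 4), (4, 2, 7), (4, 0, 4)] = 7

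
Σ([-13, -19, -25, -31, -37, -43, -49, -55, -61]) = (-13) + (-19) + (-25) + (-31) + (-37) + (-43) + (-49) + (-55) + (-61)
= -333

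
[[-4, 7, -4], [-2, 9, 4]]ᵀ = [[-4, -2], [7, 9], [-4, 4]]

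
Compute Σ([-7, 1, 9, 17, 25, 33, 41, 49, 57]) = (-7) + 1 + 9 + 17 + 25 + 33 + 41 + 49 + 57
= 225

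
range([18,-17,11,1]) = 35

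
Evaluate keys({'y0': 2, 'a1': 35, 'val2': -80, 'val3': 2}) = ['y0', 'a1', 'val2', 'val3']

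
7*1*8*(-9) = -504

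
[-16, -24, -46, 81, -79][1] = -24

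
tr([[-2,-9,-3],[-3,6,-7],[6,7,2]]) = diagonal: (-2) + 6 + 2
= 6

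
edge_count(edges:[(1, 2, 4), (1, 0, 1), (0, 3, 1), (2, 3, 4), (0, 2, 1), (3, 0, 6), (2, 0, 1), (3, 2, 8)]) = 8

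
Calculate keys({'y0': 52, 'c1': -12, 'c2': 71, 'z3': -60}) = ['y0', 'c1', 'c2', 'z3']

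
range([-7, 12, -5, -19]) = 31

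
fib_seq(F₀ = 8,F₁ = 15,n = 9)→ F_2 = F_1 + F_0 = 23
F_3 = F_2 + F_1 = 38
F_4 = F_3 + F_2 = 61
...
= [8, 15, 23, 38, 61, 99, 160, 259, 419]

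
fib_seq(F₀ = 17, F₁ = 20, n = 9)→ F_2 = F_1 + F_0 = 37
F_3 = F_2 + F_1 = 57
F_4 = F_3 + F_2 = 94
...
= [17, 20, 37, 57, 94, 151, 245, 396, 641]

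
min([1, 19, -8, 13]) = -8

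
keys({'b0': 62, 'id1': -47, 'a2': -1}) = ['b0', 'id1', 'a2']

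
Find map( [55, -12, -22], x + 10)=55+10=65, -12+10=-2, -22+10=-12
= [65, -2, -12]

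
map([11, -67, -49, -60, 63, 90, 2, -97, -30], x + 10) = [21, -57, -39, -50, 73, 100, 12, -87, -20]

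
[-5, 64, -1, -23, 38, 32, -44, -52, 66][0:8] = [-5, 64, -1, -23, 38, 32, -44, -52]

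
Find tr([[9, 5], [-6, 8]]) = diagonal: 9 + 8
= 17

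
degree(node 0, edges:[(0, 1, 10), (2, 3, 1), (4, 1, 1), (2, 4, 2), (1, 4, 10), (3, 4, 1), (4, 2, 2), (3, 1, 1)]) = incident: (0,1)
= 1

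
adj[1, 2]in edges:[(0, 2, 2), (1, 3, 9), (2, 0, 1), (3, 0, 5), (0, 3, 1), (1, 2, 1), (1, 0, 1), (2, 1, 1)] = 1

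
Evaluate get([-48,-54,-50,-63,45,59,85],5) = 59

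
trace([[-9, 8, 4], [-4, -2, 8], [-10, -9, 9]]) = diagonal: (-9) + (-2) + 9
= -2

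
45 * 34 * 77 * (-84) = -9896040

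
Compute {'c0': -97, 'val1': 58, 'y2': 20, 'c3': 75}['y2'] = 20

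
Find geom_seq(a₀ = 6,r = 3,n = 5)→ a_0 = 6*3^0 = 6
a_1 = 6*3^1 = 18
a_2 = 6*3^2 = 54
...
= [6, 18, 54, 162, 486]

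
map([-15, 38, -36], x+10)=[-5, 48, -26]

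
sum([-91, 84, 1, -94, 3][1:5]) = -6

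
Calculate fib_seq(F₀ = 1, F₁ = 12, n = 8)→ [1, 12, 13, 25, 38, 63, 101, 164]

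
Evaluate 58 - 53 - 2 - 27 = -24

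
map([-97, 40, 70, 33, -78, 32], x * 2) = [-194, 80, 140, 66, -156, 64]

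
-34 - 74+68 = -40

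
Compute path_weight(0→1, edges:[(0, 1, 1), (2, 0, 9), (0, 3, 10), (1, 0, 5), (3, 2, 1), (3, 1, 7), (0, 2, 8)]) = w(0→1)=1
= 1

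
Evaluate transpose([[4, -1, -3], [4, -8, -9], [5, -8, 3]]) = [[4, 4, 5], [-1, -8, -8], [-3, -9, 3]]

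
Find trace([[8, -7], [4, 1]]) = diagonal: 8 + 1
= 9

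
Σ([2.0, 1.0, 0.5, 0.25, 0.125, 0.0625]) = 2.0 + 1.0 + 0.5 + 0.25 + 0.125 + 0.0625
= 3.9375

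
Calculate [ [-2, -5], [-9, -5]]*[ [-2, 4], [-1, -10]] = [[9, 42], [23, 14]]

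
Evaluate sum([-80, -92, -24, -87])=(-80) + (-92) + (-24) + (-87)
= -283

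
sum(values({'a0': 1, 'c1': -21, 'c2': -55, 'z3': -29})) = 1 + (-21) + (-55) + (-29)
= -104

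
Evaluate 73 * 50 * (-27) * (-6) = 591300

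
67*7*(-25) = -11725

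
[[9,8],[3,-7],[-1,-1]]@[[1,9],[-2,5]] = C[0][0] = (9)*(1) + (8)*(-2) = -7
C[0][1] = (9)*(9) + (8)*(5) = 121
C[1][0] = (3)*(1) + (-7)*(-2) = 17
C[1][1] = (3)*(9) + (-7)*(5) = -8
C[2][0] = (-1)*(1) + (-1)*(-2) = 1
C[2][1] = (-1)*(9) + (-1)*(5) = -14
= [[-7, 121], [17, -8], [1, -14]]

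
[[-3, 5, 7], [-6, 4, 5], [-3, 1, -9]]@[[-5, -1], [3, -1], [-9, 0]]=C[0][0] = (-3)*(-5) + (5)*(3) + (7)*(-9) = -33
C[0][1] = (-3)*(-1) + (5)*(-1) + (7)*(0) = -2
C[1][0] = (-6)*(-5) + (4)*(3) + (5)*(-9) = -3
C[1][1] = (-6)*(-1) + (4)*(-1) + (5)*(0) = 2
C[2][0] = (-3)*(-5) + (1)*(3) + (-9)*(-9) = 99
C[2][1] = (-3)*(-1) + (1)*(-1) + (-9)*(0) = 2
= [[-33, -2], [-3, 2], [99, 2]]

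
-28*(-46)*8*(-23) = -236992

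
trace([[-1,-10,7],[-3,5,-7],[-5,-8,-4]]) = 0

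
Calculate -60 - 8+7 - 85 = -146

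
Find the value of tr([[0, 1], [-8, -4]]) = diagonal: 0 + (-4)
= -4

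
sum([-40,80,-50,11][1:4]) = 41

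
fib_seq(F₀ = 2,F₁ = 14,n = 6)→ [2, 14, 16, 30, 46, 76]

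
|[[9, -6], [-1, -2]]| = (9)*(-2) - (-6)*(-1)
= -24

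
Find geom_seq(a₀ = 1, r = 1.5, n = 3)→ [1.0, 1.5, 2.25]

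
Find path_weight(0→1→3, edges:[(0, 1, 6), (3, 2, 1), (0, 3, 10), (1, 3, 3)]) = 9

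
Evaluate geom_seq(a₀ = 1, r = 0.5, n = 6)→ a_0 = 1*0.5^0 = 1.0
a_1 = 1*0.5^1 = 0.5
a_2 = 1*0.5^2 = 0.25
...
= [1.0, 0.5, 0.25, 0.125, 0.0625, 0.03125]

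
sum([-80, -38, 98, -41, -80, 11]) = (-80) + (-38) + 98 + (-41) + (-80) + 11
= -130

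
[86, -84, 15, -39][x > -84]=keep x where x > -84: 86✓, -84✗, 15✓, -39✓
= [86, 15, -39]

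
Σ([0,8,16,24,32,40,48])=0 + 8 + 16 + 24 + 32 + 40 + 48
= 168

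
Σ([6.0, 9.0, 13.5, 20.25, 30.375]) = 79.125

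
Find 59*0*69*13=0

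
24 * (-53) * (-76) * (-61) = -5896992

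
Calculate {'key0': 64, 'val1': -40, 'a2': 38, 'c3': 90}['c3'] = 90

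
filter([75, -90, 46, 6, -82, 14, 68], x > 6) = keep x where x > 6: 75✓, -90✗, 46✓, 6✗, -82✗, 14✓, 68✓
= [75, 46, 14, 68]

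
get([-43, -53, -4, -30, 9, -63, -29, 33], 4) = 9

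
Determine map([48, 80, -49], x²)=[2304, 6400, 2401]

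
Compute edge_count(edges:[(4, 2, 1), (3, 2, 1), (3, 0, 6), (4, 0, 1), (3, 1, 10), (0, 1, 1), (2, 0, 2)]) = 7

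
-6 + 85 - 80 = -1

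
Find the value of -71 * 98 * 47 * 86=-28124236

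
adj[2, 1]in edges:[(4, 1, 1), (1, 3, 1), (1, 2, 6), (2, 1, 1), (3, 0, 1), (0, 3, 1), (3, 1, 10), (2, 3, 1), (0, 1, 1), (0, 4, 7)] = 1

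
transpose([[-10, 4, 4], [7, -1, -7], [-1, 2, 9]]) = [[-10, 7, -1], [4, -1, 2], [4, -7, 9]]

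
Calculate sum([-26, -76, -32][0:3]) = -134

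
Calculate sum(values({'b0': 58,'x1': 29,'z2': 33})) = 58 + 29 + 33
= 120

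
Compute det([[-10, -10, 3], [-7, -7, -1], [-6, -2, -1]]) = -124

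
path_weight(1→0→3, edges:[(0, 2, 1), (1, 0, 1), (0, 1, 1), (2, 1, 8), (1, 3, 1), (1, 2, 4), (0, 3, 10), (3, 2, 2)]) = w(1→0)=1 + w(0→3)=10
= 11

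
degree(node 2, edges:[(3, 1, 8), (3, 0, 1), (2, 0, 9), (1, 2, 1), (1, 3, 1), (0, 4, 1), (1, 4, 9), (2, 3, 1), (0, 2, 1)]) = incident: (2,0), (1,2), (2,3), (0,2)
= 4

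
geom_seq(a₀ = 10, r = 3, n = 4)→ [10, 30, 90, 270]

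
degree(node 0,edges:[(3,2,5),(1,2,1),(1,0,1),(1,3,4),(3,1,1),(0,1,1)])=incident: (1,0), (0,1)
= 2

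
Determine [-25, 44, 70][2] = 70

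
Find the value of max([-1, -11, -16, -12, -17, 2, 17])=17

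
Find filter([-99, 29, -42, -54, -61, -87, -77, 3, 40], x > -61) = keep x where x > -61: -99✗, 29✓, -42✓, -54✓, -61✗, -87✗, -77✗, 3✓, 40✓
= [29, -42, -54, 3, 40]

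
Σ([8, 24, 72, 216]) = 320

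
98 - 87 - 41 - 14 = -44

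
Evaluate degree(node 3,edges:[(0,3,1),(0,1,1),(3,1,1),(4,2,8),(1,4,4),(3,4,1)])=incident: (0,3), (3,1), (3,4)
= 3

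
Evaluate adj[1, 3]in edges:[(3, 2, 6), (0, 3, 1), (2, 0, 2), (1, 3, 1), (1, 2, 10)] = 1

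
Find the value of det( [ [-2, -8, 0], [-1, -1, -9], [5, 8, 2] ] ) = 204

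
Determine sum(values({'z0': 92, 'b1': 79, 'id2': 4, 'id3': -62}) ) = 92 + 79 + 4 + (-62)
= 113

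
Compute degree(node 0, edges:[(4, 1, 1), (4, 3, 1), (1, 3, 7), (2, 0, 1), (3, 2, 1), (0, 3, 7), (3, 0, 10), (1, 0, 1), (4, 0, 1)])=incident: (2,0), (0,3), (3,0), (1,0), (4,0)
= 5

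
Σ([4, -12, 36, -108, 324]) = 244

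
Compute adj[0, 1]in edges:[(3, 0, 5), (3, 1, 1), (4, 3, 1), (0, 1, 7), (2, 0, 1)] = 7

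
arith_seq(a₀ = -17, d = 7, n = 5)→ [-17, -10, -3, 4, 11]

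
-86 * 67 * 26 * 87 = -13033644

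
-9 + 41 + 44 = 76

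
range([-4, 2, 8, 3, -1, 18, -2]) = 22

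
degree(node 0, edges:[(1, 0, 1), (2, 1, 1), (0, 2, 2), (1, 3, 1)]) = incident: (1,0), (0,2)
= 2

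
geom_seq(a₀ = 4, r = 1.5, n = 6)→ [4.0, 6.0, 9.0, 13.5, 20.25, 30.375]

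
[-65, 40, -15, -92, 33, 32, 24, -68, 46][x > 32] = [40, 33, 46]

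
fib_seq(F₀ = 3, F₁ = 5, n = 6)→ F_2 = F_1 + F_0 = 8
F_3 = F_2 + F_1 = 13
F_4 = F_3 + F_2 = 21
...
= [3, 5, 8, 13, 21, 34]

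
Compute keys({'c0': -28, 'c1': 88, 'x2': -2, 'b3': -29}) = ['c0', 'c1', 'x2', 'b3']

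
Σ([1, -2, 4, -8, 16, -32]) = 1 + -2 + 4 + -8 + 16 + -32
= -21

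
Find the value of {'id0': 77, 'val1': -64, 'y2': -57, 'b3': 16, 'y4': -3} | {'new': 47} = {'id0': 77, 'val1': -64, 'y2': -57, 'b3': 16, 'y4': -3, 'new': 47}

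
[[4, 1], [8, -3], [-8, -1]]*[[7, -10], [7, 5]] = [[35, -35], [35, -95], [-63, 75]]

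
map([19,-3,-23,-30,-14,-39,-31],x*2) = 19*2=38, -3*2=-6, -23*2=-46, -30*2=-60, -14*2=-28, -39*2=-78, -31*2=-62
= [38, -6, -46, -60, -28, -78, -62]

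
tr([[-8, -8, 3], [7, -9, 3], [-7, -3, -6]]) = diagonal: (-8) + (-9) + (-6)
= -23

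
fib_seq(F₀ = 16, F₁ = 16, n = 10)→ [16, 16, 32, 48, 80, 128, 208, 336, 544, 880]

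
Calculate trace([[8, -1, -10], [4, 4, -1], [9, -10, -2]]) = diagonal: 8 + 4 + (-2)
= 10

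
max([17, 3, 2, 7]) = 17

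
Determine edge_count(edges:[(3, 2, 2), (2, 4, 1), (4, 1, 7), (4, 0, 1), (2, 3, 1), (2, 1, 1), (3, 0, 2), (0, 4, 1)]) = 8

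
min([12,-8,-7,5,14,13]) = -8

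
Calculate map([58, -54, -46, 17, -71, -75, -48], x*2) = 58*2=116, -54*2=-108, -46*2=-92, 17*2=34, -71*2=-142, -75*2=-150, -48*2=-96
= [116, -108, -92, 34, -142, -150, -96]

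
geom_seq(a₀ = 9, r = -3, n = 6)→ a_0 = 9*(-3)^0 = 9
a_1 = 9*(-3)^1 = -27
a_2 = 9*(-3)^2 = 81
...
= [9, -27, 81, -243, 729, -2187]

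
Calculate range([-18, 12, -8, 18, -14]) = 36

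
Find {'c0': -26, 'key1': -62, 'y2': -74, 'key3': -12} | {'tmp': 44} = {'c0': -26, 'key1': -62, 'y2': -74, 'key3': -12, 'tmp': 44}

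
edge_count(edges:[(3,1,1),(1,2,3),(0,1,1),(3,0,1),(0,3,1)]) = 5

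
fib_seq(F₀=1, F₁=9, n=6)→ [1, 9, 10, 19, 29, 48]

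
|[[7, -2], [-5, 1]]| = (7)*(1) - (-2)*(-5)
= -3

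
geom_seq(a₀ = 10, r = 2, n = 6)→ [10, 20, 40, 80, 160, 320]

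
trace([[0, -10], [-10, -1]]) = diagonal: 0 + (-1)
= -1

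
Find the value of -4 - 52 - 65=-121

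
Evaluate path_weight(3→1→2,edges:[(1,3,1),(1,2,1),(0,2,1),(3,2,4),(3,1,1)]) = 2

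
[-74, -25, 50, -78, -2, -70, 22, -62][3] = -78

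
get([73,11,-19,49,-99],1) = 11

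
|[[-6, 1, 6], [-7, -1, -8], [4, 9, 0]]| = -818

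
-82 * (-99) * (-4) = -32472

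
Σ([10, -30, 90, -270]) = 10 + -30 + 90 + -270
= -200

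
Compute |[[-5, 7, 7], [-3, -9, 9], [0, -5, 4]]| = 144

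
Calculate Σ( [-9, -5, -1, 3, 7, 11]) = (-9) + (-5) + (-1) + 3 + 7 + 11
= 6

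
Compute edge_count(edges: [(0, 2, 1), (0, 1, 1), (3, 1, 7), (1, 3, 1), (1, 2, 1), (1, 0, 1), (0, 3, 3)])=7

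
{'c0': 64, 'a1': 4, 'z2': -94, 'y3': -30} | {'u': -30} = {'c0': 64, 'a1': 4, 'z2': -94, 'y3': -30, 'u': -30}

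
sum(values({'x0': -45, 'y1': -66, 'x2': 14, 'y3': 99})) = (-45) + (-66) + 14 + 99
= 2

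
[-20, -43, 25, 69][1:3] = [-43, 25]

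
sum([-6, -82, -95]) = (-6) + (-82) + (-95)
= -183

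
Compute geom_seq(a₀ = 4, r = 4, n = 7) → a_0 = 4*4^0 = 4
a_1 = 4*4^1 = 16
a_2 = 4*4^2 = 64
...
= [4, 16, 64, 256, 1024, 4096, 16384]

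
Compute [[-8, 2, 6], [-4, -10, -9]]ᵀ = [[-8, -4], [2, -10], [6, -9]]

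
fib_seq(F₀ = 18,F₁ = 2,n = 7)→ F_2 = F_1 + F_0 = 20
F_3 = F_2 + F_1 = 22
F_4 = F_3 + F_2 = 42
...
= [18, 2, 20, 22, 42, 64, 106]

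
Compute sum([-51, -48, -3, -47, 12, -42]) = (-51) + (-48) + (-3) + (-47) + 12 + (-42)
= -179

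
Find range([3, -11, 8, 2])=19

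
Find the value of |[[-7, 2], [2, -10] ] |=66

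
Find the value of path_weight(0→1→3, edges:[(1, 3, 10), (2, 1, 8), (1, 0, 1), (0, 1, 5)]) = w(0→1)=5 + w(1→3)=10
= 15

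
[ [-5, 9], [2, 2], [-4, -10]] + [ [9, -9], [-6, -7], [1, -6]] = [[4, 0], [-4, -5], [-3, -16]]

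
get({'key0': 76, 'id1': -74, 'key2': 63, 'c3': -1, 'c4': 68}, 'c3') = -1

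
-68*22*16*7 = -167552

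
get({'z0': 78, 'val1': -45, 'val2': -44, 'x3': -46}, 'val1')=-45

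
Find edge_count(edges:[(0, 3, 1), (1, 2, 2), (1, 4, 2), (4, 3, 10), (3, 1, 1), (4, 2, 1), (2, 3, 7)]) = 7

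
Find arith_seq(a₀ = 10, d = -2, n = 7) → a_0 = 10 + 0*-2 = 10
a_1 = 10 + 1*-2 = 8
a_2 = 10 + 2*-2 = 6
...
= [10, 8, 6, 4, 2, 0, -2]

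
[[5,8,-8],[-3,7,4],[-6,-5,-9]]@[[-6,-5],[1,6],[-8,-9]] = C[0][0] = (5)*(-6) + (8)*(1) + (-8)*(-8) = 42
C[0][1] = (5)*(-5) + (8)*(6) + (-8)*(-9) = 95
C[1][0] = (-3)*(-6) + (7)*(1) + (4)*(-8) = -7
C[1][1] = (-3)*(-5) + (7)*(6) + (4)*(-9) = 21
C[2][0] = (-6)*(-6) + (-5)*(1) + (-9)*(-8) = 103
C[2][1] = (-6)*(-5) + (-5)*(6) + (-9)*(-9) = 81
= [[42, 95], [-7, 21], [103, 81]]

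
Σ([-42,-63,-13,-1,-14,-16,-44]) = (-42) + (-63) + (-13) + (-1) + (-14) + (-16) + (-44)
= -193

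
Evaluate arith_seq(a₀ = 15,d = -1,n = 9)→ [15, 14, 13, 12, 11, 10, 9, 8, 7]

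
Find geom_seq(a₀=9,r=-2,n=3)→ a_0 = 9*(-2)^0 = 9
a_1 = 9*(-2)^1 = -18
a_2 = 9*(-2)^2 = 36
= [9, -18, 36]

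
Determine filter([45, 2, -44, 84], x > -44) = keep x where x > -44: 45✓, 2✓, -44✗, 84✓
= [45, 2, 84]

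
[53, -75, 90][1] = -75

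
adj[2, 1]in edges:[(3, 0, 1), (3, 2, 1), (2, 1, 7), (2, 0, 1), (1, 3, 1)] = 7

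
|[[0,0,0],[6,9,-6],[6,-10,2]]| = 0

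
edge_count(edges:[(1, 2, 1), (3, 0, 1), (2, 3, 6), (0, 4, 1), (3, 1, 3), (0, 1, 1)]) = 6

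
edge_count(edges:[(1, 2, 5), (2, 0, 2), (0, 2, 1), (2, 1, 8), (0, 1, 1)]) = 5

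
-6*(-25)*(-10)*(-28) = 42000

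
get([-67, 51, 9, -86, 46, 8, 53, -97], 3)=-86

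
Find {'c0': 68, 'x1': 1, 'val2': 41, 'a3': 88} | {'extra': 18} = {'c0': 68, 'x1': 1, 'val2': 41, 'a3': 88, 'extra': 18}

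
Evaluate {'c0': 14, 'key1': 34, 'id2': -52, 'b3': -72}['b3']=-72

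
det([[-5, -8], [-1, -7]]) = 27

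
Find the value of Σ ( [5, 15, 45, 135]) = 200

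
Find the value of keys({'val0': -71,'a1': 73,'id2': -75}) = ['val0', 'a1', 'id2']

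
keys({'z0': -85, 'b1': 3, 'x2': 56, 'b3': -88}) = ['z0', 'b1', 'x2', 'b3']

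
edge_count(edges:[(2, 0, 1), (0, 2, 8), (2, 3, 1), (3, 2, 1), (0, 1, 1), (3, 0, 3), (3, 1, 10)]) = 7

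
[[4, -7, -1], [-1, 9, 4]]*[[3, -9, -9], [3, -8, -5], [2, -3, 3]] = C[0][0] = (4)*(3) + (-7)*(3) + (-1)*(2) = -11
C[0][1] = (4)*(-9) + (-7)*(-8) + (-1)*(-3) = 23
C[0][2] = (4)*(-9) + (-7)*(-5) + (-1)*(3) = -4
C[1][0] = (-1)*(3) + (9)*(3) + (4)*(2) = 32
C[1][1] = (-1)*(-9) + (9)*(-8) + (4)*(-3) = -75
C[1][2] = (-1)*(-9) + (9)*(-5) + (4)*(3) = -24
= [[-11, 23, -4], [32, -75, -24]]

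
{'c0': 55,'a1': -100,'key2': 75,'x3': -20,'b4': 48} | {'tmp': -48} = {'c0': 55, 'a1': -100, 'key2': 75, 'x3': -20, 'b4': 48, 'tmp': -48}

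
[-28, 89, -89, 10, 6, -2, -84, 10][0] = -28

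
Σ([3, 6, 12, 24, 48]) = 3 + 6 + 12 + 24 + 48
= 93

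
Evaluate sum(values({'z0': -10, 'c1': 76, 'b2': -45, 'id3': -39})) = (-10) + 76 + (-45) + (-39)
= -18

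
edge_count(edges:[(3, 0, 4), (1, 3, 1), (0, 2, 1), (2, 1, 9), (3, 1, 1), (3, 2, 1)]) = 6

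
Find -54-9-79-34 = -176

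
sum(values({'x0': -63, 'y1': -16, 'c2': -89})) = (-63) + (-16) + (-89)
= -168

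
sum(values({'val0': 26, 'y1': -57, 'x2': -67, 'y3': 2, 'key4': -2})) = -98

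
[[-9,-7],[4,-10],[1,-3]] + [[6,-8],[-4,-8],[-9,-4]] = [[-3, -15], [0, -18], [-8, -7]]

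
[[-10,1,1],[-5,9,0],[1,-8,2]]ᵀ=[[-10, -5, 1], [1, 9, -8], [1, 0, 2]]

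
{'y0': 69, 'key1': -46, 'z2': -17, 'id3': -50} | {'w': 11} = {'y0': 69, 'key1': -46, 'z2': -17, 'id3': -50, 'w': 11}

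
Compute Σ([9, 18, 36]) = 9 + 18 + 36
= 63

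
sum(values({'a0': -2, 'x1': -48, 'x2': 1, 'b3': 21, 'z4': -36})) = -64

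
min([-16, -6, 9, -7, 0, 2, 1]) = -16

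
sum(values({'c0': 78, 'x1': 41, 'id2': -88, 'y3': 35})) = 66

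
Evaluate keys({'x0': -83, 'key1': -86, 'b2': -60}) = ['x0', 'key1', 'b2']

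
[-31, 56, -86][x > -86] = [-31, 56]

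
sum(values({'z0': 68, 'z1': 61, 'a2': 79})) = 208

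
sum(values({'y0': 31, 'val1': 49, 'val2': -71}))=31 + 49 + (-71)
= 9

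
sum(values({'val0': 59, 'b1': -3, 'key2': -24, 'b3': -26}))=59 + (-3) + (-24) + (-26)
= 6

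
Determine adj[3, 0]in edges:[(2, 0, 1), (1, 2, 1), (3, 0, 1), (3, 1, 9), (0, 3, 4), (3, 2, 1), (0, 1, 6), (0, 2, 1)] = 1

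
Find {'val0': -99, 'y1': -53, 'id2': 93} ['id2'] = 93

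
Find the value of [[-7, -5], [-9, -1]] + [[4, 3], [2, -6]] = [[-3, -2], [-7, -7]]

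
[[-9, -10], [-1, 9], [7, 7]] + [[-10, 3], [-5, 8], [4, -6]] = [[-19, -7], [-6, 17], [11, 1]]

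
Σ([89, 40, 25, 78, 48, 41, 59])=89 + 40 + 25 + 78 + 48 + 41 + 59
= 380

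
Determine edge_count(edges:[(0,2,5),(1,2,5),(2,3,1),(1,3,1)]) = 4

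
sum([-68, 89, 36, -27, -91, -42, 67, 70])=34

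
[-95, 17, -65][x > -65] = keep x where x > -65: -95✗, 17✓, -65✗
= [17]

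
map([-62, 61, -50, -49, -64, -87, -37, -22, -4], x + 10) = -62+10=-52, 61+10=71, -50+10=-40, -49+10=-39, -64+10=-54, -87+10=-77, -37+10=-27, -22+10=-12, -4+10=6
= [-52, 71, -40, -39, -54, -77, -27, -12, 6]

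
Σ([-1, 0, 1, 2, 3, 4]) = 9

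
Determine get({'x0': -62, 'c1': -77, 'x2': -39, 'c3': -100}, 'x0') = -62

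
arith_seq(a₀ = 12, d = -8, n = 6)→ [12, 4, -4, -12, -20, -28]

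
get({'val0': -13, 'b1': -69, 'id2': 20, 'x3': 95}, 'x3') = 95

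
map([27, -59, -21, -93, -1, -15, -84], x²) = [729, 3481, 441, 8649, 1, 225, 7056]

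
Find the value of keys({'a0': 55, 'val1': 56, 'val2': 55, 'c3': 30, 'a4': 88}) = ['a0', 'val1', 'val2', 'c3', 'a4']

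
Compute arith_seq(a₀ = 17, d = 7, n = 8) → a_0 = 17 + 0*7 = 17
a_1 = 17 + 1*7 = 24
a_2 = 17 + 2*7 = 31
...
= [17, 24, 31, 38, 45, 52, 59, 66]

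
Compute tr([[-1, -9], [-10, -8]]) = diagonal: (-1) + (-8)
= -9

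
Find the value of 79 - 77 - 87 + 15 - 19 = -89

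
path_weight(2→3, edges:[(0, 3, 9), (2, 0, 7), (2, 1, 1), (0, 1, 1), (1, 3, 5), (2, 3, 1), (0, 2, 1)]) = w(2→3)=1
= 1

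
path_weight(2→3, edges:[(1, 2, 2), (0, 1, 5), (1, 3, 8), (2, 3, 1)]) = 1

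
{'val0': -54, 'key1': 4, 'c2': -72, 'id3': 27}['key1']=4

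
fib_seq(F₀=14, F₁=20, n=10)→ [14, 20, 34, 54, 88, 142, 230, 372, 602, 974]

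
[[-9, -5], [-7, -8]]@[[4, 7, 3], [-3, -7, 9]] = C[0][0] = (-9)*(4) + (-5)*(-3) = -21
C[0][1] = (-9)*(7) + (-5)*(-7) = -28
C[0][2] = (-9)*(3) + (-5)*(9) = -72
C[1][0] = (-7)*(4) + (-8)*(-3) = -4
C[1][1] = (-7)*(7) + (-8)*(-7) = 7
C[1][2] = (-7)*(3) + (-8)*(9) = -93
= [[-21, -28, -72], [-4, 7, -93]]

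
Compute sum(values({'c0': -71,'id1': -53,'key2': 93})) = (-71) + (-53) + 93
= -31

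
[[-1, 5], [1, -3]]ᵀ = [[-1, 1], [5, -3]]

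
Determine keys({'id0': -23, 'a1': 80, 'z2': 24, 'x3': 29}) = ['id0', 'a1', 'z2', 'x3']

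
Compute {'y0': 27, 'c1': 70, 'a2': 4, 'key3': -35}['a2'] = 4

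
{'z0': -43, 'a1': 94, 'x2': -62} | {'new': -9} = {'z0': -43, 'a1': 94, 'x2': -62, 'new': -9}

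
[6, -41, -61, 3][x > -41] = [6, 3]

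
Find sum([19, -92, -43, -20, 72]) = -64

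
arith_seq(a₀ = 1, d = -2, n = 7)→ a_0 = 1 + 0*-2 = 1
a_1 = 1 + 1*-2 = -1
a_2 = 1 + 2*-2 = -3
...
= [1, -1, -3, -5, -7, -9, -11]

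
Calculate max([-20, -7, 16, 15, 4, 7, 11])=16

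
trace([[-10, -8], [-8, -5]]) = diagonal: (-10) + (-5)
= -15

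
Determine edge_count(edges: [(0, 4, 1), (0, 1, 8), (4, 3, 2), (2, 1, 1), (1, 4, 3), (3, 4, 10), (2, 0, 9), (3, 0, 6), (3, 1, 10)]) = 9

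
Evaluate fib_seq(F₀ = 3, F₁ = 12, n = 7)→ [3, 12, 15, 27, 42, 69, 111]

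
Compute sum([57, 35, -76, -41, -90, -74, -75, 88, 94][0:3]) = 16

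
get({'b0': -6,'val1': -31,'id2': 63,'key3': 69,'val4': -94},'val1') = -31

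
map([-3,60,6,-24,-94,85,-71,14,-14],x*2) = -3*2=-6, 60*2=120, 6*2=12, -24*2=-48, -94*2=-188, 85*2=170, -71*2=-142, 14*2=28, -14*2=-28
= [-6, 120, 12, -48, -188, 170, -142, 28, -28]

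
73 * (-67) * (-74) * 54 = 19544436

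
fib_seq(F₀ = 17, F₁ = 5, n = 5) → [17, 5, 22, 27, 49]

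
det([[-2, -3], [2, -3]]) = 12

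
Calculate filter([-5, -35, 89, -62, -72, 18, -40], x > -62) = [-5, -35, 89, 18, -40]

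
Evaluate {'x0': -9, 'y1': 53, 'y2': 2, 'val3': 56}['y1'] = 53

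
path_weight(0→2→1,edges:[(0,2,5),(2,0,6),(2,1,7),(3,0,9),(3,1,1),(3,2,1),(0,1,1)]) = w(0→2)=5 + w(2→1)=7
= 12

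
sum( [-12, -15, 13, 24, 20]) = 30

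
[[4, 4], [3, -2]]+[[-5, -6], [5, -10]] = [[-1, -2], [8, -12]]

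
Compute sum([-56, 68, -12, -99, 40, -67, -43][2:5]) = slice → [-12, -99, 40]
(-12) + (-99) + 40
= -71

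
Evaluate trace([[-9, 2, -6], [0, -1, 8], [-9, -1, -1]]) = -11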